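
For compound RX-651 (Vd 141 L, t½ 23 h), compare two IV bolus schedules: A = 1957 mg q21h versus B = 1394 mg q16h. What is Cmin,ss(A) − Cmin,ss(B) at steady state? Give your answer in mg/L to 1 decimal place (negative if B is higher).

-0.2 mg/L

Regimen A: f = (1/2)^(21/23) ≈ 0.5311; Cmin,ss = (1957/141)·f/(1−f) ≈ 15.721 mg/L.
Regimen B: f = (1/2)^(16/23) ≈ 0.6174; Cmin,ss = (1394/141)·f/(1−f) ≈ 15.954 mg/L.
Difference ≈ 15.721 − 15.954 ≈ -0.233 mg/L.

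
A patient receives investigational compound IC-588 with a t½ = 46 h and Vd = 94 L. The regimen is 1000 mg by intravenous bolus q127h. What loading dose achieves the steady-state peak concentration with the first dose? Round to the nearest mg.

f = (1/2)^(127/46) ≈ 0.147535; accumulation ratio R = 1/(1−f) ≈ 1.17307.
Loading dose to hit Cmax,ss on first dose: D_load = D_maint·R ≈ 1000 × 1.17307 ≈ 1173.07 mg.

1173 mg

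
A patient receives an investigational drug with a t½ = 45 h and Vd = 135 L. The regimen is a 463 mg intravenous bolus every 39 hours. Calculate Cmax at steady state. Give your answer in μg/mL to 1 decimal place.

Over one 39-h interval, 39/45 ≈ 0.86667 half-lives elapse, leaving f ≈ 0.5484 of each dose.
At steady state, accumulation factor R = 1/(1 − e^(−kτ)) ≈ 2.2143.
Each bolus raises the concentration by D/Vd = 463/135 ≈ 3.430 μg/mL.
Steady-state peak Cmax,ss = C₀·R ≈ 3.430 × 2.2143 ≈ 7.595 μg/mL.

7.6 μg/mL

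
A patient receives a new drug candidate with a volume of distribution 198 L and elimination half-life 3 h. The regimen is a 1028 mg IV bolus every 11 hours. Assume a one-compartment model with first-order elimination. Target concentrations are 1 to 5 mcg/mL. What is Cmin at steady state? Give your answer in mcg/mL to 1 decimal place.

0.4 mcg/mL

k = ln2/t½ = ln2/3 ≈ 0.231049 h⁻¹; fraction remaining f = e^(−kτ) = e^(−0.231049×11) ≈ 0.0787.
Single-dose peak C₀ = D/Vd = 1028/198 ≈ 5.192 mcg/mL.
Steady-state trough Cmin,ss = C₀·f/(1−f) ≈ 5.192 × 0.0787/0.9213 ≈ 0.444 mcg/mL.
Trough 0.4 mcg/mL vs MEC 1 mcg/mL: subtherapeutic.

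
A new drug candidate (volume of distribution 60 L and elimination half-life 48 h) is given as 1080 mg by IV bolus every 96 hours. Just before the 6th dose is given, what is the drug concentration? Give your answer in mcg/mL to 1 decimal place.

6.0 mcg/mL

f = (1/2)^(τ/t½) = (1/2)^(96/48) ≈ 0.2500.
C₀ = D/Vd = 1080/60 ≈ 18.000 mcg/mL.
Before the 6th dose, 5 doses have been given. Superposition: Cmin = C₀·(f + f² + … + f^5).
≈ 18.000 × (0.2500 + 0.0625 + 0.0156 + 0.0039 + 0.0010) ≈ 18.000 × 0.3330 ≈ 5.994 mcg/mL.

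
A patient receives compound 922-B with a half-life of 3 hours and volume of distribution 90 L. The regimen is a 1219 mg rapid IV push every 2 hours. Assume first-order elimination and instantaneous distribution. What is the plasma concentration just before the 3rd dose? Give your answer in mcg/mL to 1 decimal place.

13.9 mcg/mL

f = (1/2)^(τ/t½) = (1/2)^(2/3) ≈ 0.6300.
C₀ = D/Vd = 1219/90 ≈ 13.544 mcg/mL.
Before the 3rd dose, 2 doses have been given. Superposition: Cmin = C₀·(f + f²).
≈ 13.544 × (0.6300 + 0.3969) ≈ 13.544 × 1.0269 ≈ 13.908 mcg/mL.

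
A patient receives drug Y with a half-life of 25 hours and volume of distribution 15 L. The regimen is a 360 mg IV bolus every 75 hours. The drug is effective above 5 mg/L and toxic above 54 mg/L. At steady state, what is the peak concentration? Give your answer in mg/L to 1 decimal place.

The dosing interval is 3 half-lives, so f = 2^(−3) = 0.125.
Accumulation ratio R = 1/(1 − f) = 1/0.875 = 8/7.
Single-dose peak C₀ = D/Vd = 360/15 = 24 mg/L.
Steady-state peak Cmax,ss = C₀·R = 24 × 8/7 ≈ 27.429 mg/L.
Peak 27.4 mg/L vs MTC 54 mg/L: below toxic threshold.

27.4 mg/L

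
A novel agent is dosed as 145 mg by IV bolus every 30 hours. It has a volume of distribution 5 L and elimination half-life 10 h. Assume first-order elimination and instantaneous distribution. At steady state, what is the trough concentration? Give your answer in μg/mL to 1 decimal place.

τ = 30 h = 3 half-lives, so f = (1/2)^3 = 0.125.
At steady state, R = 1/(1 − 0.125) = 8/7.
Single-dose peak C₀ = D/Vd = 145/5 = 29 μg/mL.
Steady-state peak Cmax,ss = C₀·R = 29 × 8/7 ≈ 33.143 μg/mL.
Steady-state trough Cmin,ss = Cmax,ss·f ≈ 33.143 × 0.125 ≈ 4.143 μg/mL.

4.1 μg/mL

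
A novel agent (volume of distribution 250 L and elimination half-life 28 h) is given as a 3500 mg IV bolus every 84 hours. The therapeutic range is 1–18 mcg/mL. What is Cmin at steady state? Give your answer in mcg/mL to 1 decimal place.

τ = 84 h = 3 half-lives, so f = (1/2)^3 = 0.125.
Accumulation ratio R = 1/(1 − f) = 1/0.875 = 8/7.
Single-dose peak C₀ = D/Vd = 3500/250 = 14 mcg/mL.
Steady-state peak Cmax,ss = C₀·R = 14 × 8/7 ≈ 16.000 mcg/mL.
Steady-state trough Cmin,ss = Cmax,ss·f ≈ 16.000 × 0.125 ≈ 2.000 mcg/mL.
Trough 2.0 mcg/mL vs MEC 1 mcg/mL: adequate.

2.0 mcg/mL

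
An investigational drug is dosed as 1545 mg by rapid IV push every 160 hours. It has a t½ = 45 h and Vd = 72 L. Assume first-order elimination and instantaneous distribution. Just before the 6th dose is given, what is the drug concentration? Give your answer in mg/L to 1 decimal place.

f = (1/2)^(τ/t½) = (1/2)^(160/45) ≈ 0.0850.
C₀ = D/Vd = 1545/72 ≈ 21.458 mg/L.
Before the 6th dose, 5 doses have been given. Superposition: Cmin = C₀·(f + f² + … + f^5).
≈ 21.458 × (0.0850 + 0.0072 + 0.0006 + 0.0001 + 0.0000) ≈ 21.458 × 0.0929 ≈ 1.993 mg/L.

2.0 mg/L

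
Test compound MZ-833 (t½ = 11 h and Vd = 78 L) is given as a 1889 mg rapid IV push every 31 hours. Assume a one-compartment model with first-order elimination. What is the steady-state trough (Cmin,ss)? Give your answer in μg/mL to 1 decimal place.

τ/t½ = 31/11 ≈ 2.8182, so fraction remaining f = (1/2)^(31/11) ≈ 0.1418.
Each bolus raises the concentration by D/Vd = 1889/78 ≈ 24.218 μg/mL.
Steady-state trough Cmin,ss = C₀·f/(1−f) ≈ 24.218 × 0.1418/0.8582 ≈ 4.002 μg/mL.

4.0 μg/mL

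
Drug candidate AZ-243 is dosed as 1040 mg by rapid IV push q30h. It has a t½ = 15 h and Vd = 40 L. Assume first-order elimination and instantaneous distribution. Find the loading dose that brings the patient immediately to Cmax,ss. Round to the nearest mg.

f = (1/2)^(30/15) ≈ 0.250000; accumulation ratio R = 1/(1−f) ≈ 1.33333.
Loading dose to hit Cmax,ss on first dose: D_load = D_maint·R ≈ 1040 × 1.33333 ≈ 1386.66 mg.

1387 mg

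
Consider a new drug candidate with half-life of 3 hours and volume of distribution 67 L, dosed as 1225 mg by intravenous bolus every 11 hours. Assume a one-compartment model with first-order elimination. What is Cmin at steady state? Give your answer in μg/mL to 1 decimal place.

τ/t½ = 11/3 ≈ 3.6667, so fraction remaining f = (1/2)^(11/3) ≈ 0.0787.
Single-dose peak C₀ = D/Vd = 1225/67 ≈ 18.284 μg/mL.
Steady-state trough Cmin,ss = C₀·f/(1−f) ≈ 18.284 × 0.0787/0.9213 ≈ 1.562 μg/mL.

1.6 μg/mL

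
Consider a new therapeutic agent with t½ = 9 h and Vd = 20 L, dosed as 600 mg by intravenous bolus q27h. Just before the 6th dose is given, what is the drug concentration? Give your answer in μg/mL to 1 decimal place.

f = (1/2)^(τ/t½) = (1/2)^(27/9) ≈ 0.1250.
C₀ = D/Vd = 600/20 ≈ 30.000 μg/mL.
Before the 6th dose, 5 doses have been given. Superposition: Cmin = C₀·(f + f² + … + f^5).
≈ 30.000 × (0.1250 + 0.0156 + 0.0020 + 0.0002 + 0.0000) ≈ 30.000 × 0.1428 ≈ 4.284 μg/mL.

4.3 μg/mL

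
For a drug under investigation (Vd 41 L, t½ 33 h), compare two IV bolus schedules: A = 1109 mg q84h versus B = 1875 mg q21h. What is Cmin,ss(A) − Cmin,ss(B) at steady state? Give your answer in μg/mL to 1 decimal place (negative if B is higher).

-76.9 μg/mL

Regimen A: f = (1/2)^(84/33) ≈ 0.1713; Cmin,ss = (1109/41)·f/(1−f) ≈ 5.591 μg/mL.
Regimen B: f = (1/2)^(21/33) ≈ 0.6433; Cmin,ss = (1875/41)·f/(1−f) ≈ 82.476 μg/mL.
Difference ≈ 5.591 − 82.476 ≈ -76.885 μg/mL.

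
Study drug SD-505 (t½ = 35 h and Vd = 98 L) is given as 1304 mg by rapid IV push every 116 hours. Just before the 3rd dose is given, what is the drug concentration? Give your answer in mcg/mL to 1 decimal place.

1.5 mcg/mL

f = (1/2)^(τ/t½) = (1/2)^(116/35) ≈ 0.1005.
C₀ = D/Vd = 1304/98 ≈ 13.306 mcg/mL.
Before the 3rd dose, 2 doses have been given. Superposition: Cmin = C₀·(f + f²).
≈ 13.306 × (0.1005 + 0.0101) ≈ 13.306 × 0.1106 ≈ 1.472 mcg/mL.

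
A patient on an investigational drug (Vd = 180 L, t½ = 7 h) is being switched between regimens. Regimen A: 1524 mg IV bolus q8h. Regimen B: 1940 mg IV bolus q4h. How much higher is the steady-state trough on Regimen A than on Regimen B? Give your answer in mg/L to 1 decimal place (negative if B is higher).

Regimen A: f = (1/2)^(8/7) ≈ 0.4529; Cmin,ss = (1524/180)·f/(1−f) ≈ 7.009 mg/L.
Regimen B: f = (1/2)^(4/7) ≈ 0.6730; Cmin,ss = (1940/180)·f/(1−f) ≈ 22.182 mg/L.
Difference ≈ 7.009 − 22.182 ≈ -15.173 mg/L.

-15.2 mg/L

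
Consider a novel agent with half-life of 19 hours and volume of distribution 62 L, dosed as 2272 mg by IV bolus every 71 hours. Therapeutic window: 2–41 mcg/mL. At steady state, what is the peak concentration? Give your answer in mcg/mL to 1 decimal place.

39.6 mcg/mL

Over one 71-h interval, 71/19 ≈ 3.7368 half-lives elapse, leaving f ≈ 0.0750 of each dose.
Accumulation ratio R = 1/(1 − f) ≈ 1/0.9250 ≈ 1.0811.
Single-dose peak C₀ = D/Vd = 2272/62 ≈ 36.645 mcg/mL.
Cmax,ss = C₀/(1 − f) ≈ 36.645/0.9250 ≈ 39.616 mcg/mL.
Peak 39.6 mcg/mL vs MTC 41 mcg/mL: below toxic threshold.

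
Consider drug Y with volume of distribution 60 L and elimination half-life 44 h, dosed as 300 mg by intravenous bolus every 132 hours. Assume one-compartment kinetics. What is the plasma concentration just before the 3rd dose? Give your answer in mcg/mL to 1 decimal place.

f = (1/2)^(τ/t½) = (1/2)^(132/44) ≈ 0.1250.
C₀ = D/Vd = 300/60 ≈ 5.000 mcg/mL.
Before the 3rd dose, 2 doses have been given. Superposition: Cmin = C₀·(f + f²).
≈ 5.000 × (0.1250 + 0.0156) ≈ 5.000 × 0.1406 ≈ 0.703 mcg/mL.

0.7 mcg/mL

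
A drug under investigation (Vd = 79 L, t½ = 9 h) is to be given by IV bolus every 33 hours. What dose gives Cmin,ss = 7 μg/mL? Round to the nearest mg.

6470 mg

τ/t½ = 33/9 ≈ 3.6667, so f = (1/2)^(33/9) ≈ 0.078745.
Cmin,ss = (D/Vd)·f/(1−f), so D = Cmin,ss·Vd·(1−f)/f.
D = 7 × 79 × (1−f)/f ≈ 7 × 79 × 11.69922 ≈ 6469.67 mg.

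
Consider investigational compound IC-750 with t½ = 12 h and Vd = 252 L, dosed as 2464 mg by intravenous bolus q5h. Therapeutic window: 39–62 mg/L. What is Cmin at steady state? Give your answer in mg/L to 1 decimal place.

Over one 5-h interval, 5/12 ≈ 0.41667 half-lives elapse, leaving f ≈ 0.7492 of each dose.
At steady state, accumulation factor R = 1/(1 − e^(−kτ)) ≈ 3.9872.
Single-dose peak C₀ = D/Vd = 2464/252 ≈ 9.778 mg/L.
Steady-state peak Cmax,ss = C₀·R ≈ 9.778 × 3.9872 ≈ 38.987 mg/L.
Steady-state trough Cmin,ss = Cmax,ss·f ≈ 38.987 × 0.7492 ≈ 29.209 mg/L.
Trough 29.2 mg/L vs MEC 39 mg/L: subtherapeutic.

29.2 mg/L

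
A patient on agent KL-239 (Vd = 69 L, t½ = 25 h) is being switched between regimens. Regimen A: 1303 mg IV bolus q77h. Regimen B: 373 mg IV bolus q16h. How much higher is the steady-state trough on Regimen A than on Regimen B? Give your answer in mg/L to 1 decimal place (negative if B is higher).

-7.1 mg/L

Regimen A: f = (1/2)^(77/25) ≈ 0.1183; Cmin,ss = (1303/69)·f/(1−f) ≈ 2.534 mg/L.
Regimen B: f = (1/2)^(16/25) ≈ 0.6417; Cmin,ss = (373/69)·f/(1−f) ≈ 9.682 mg/L.
Difference ≈ 2.534 − 9.682 ≈ -7.148 mg/L.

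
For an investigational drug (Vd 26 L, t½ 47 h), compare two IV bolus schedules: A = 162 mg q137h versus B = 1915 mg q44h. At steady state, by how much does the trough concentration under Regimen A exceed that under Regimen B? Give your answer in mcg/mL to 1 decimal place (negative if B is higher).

-79.7 mcg/mL

Regimen A: f = (1/2)^(137/47) ≈ 0.1326; Cmin,ss = (162/26)·f/(1−f) ≈ 0.953 mcg/mL.
Regimen B: f = (1/2)^(44/47) ≈ 0.5226; Cmin,ss = (1915/26)·f/(1−f) ≈ 80.627 mcg/mL.
Difference ≈ 0.953 − 80.627 ≈ -79.674 mcg/mL.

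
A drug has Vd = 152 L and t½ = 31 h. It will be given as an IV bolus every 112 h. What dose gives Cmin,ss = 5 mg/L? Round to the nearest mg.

τ/t½ = 112/31 ≈ 3.6129, so f = (1/2)^(112/31) ≈ 0.081735.
Cmin,ss = (D/Vd)·f/(1−f), so D = Cmin,ss·Vd·(1−f)/f.
D = 5 × 152 × (1−f)/f ≈ 5 × 152 × 11.23466 ≈ 8538.34 mg.

8538 mg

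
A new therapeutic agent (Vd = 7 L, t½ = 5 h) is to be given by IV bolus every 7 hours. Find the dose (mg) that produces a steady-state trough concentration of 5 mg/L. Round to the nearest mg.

τ/t½ = 7/5 ≈ 1.4, so f = (1/2)^(7/5) ≈ 0.378929.
Cmin,ss = (D/Vd)·f/(1−f), so D = Cmin,ss·Vd·(1−f)/f.
D = 5 × 7 × (1−f)/f ≈ 5 × 7 × 1.63902 ≈ 57.37 mg.

57 mg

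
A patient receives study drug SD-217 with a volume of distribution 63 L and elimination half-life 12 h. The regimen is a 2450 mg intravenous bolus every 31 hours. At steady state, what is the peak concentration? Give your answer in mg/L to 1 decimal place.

46.7 mg/L

k = ln2/t½ = ln2/12 ≈ 0.057762 h⁻¹; fraction remaining f = e^(−kτ) = e^(−0.057762×31) ≈ 0.1669.
Accumulation ratio R = 1/(1 − f) ≈ 1/0.8331 ≈ 1.2003.
Single-dose peak C₀ = D/Vd = 2450/63 ≈ 38.889 mg/L.
Steady-state peak Cmax,ss = C₀·R ≈ 38.889 × 1.2003 ≈ 46.678 mg/L.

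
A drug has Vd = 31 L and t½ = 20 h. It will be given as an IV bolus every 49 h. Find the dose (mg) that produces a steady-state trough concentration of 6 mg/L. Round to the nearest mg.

τ/t½ = 49/20 ≈ 2.45, so f = (1/2)^(49/20) ≈ 0.183011.
Cmin,ss = (D/Vd)·f/(1−f), so D = Cmin,ss·Vd·(1−f)/f.
D = 6 × 31 × (1−f)/f ≈ 6 × 31 × 4.46415 ≈ 830.33 mg.

830 mg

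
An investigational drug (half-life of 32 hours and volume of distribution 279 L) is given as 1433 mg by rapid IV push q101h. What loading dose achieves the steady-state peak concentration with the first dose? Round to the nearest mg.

f = (1/2)^(101/32) ≈ 0.112169; accumulation ratio R = 1/(1−f) ≈ 1.12634.
Loading dose to hit Cmax,ss on first dose: D_load = D_maint·R ≈ 1433 × 1.12634 ≈ 1614.05 mg.

1614 mg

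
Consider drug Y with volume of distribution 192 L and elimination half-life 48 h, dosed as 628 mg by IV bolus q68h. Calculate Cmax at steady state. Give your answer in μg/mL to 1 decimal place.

k = ln2/t½ = ln2/48 ≈ 0.014441 h⁻¹; fraction remaining f = e^(−kτ) = e^(−0.014441×68) ≈ 0.3746.
At steady state, accumulation factor R = 1/(1 − e^(−kτ)) ≈ 1.5990.
Single-dose peak C₀ = D/Vd = 628/192 ≈ 3.271 μg/mL.
Steady-state peak Cmax,ss = C₀·R ≈ 3.271 × 1.5990 ≈ 5.230 μg/mL.

5.2 μg/mL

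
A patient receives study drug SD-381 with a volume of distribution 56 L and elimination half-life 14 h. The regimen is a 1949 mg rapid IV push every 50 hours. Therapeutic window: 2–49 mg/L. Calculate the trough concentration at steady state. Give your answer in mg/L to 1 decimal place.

τ/t½ = 50/14 ≈ 3.5714, so fraction remaining f = (1/2)^(50/14) ≈ 0.0841.
At steady state, accumulation factor R = 1/(1 − e^(−kτ)) ≈ 1.0918.
Single-dose peak C₀ = D/Vd = 1949/56 ≈ 34.804 mg/L.
Steady-state peak Cmax,ss = C₀·R ≈ 34.804 × 1.0918 ≈ 37.999 mg/L.
Steady-state trough Cmin,ss = Cmax,ss·f ≈ 37.999 × 0.0841 ≈ 3.196 mg/L.
Trough 3.2 mg/L vs MEC 2 mg/L: adequate.

3.2 mg/L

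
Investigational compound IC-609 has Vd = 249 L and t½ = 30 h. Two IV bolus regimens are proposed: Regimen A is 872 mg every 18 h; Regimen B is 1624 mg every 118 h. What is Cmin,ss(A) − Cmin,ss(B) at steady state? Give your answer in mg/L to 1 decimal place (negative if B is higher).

Regimen A: f = (1/2)^(18/30) ≈ 0.6598; Cmin,ss = (872/249)·f/(1−f) ≈ 6.792 mg/L.
Regimen B: f = (1/2)^(118/30) ≈ 0.0655; Cmin,ss = (1624/249)·f/(1−f) ≈ 0.457 mg/L.
Difference ≈ 6.792 − 0.457 ≈ 6.335 mg/L.

6.3 mg/L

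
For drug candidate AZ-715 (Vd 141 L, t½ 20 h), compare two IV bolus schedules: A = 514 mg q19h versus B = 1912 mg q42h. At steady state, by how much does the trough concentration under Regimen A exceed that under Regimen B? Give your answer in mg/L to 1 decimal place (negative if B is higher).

-0.2 mg/L

Regimen A: f = (1/2)^(19/20) ≈ 0.5176; Cmin,ss = (514/141)·f/(1−f) ≈ 3.911 mg/L.
Regimen B: f = (1/2)^(42/20) ≈ 0.2333; Cmin,ss = (1912/141)·f/(1−f) ≈ 4.126 mg/L.
Difference ≈ 3.911 − 4.126 ≈ -0.215 mg/L.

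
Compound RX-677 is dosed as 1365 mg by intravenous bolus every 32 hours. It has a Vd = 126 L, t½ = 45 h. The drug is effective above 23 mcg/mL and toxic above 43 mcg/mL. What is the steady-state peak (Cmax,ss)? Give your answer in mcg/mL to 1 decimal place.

27.8 mcg/mL

τ/t½ = 32/45 ≈ 0.71111, so fraction remaining f = (1/2)^(32/45) ≈ 0.6108.
At steady state, accumulation factor R = 1/(1 − e^(−kτ)) ≈ 2.5694.
Single-dose peak C₀ = D/Vd = 1365/126 ≈ 10.833 mcg/mL.
Steady-state peak Cmax,ss = C₀·R ≈ 10.833 × 2.5694 ≈ 27.834 mcg/mL.
Peak 27.8 mcg/mL vs MTC 43 mcg/mL: below toxic threshold.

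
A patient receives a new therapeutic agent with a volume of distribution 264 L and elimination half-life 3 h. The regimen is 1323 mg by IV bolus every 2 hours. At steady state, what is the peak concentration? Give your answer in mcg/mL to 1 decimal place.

13.5 mcg/mL

τ/t½ = 2/3 ≈ 0.66667, so fraction remaining f = (1/2)^(2/3) ≈ 0.6300.
Accumulation ratio R = 1/(1 − f) ≈ 1/0.3700 ≈ 2.7027.
Single-dose peak C₀ = D/Vd = 1323/264 ≈ 5.011 mcg/mL.
Steady-state peak Cmax,ss = C₀·R ≈ 5.011 × 2.7027 ≈ 13.543 mcg/mL.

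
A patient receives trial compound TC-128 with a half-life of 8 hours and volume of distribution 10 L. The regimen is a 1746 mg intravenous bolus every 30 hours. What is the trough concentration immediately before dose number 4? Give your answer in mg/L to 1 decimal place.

f = (1/2)^(τ/t½) = (1/2)^(30/8) ≈ 0.0743.
C₀ = D/Vd = 1746/10 ≈ 174.600 mg/L.
Before the 4th dose, 3 doses have been given. Superposition: Cmin = C₀·(f + f² + … + f^3).
≈ 174.600 × (0.0743 + 0.0055 + 0.0004) ≈ 174.600 × 0.0802 ≈ 14.003 mg/L.

14.0 mg/L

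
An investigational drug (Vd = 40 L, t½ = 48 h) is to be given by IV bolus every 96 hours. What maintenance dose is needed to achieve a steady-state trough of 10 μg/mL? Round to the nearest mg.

1200 mg

τ/t½ = 96/48 ≈ 2, so f = (1/2)^(96/48) ≈ 0.250000.
Cmin,ss = (D/Vd)·f/(1−f), so D = Cmin,ss·Vd·(1−f)/f.
D = 10 × 40 × (1−f)/f ≈ 10 × 40 × 3.00000 ≈ 1200.00 mg.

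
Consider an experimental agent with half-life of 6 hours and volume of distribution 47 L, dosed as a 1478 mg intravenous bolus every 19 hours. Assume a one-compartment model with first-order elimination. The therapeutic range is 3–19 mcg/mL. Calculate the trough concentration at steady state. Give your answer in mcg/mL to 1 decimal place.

Over one 19-h interval, 19/6 ≈ 3.1667 half-lives elapse, leaving f ≈ 0.1114 of each dose.
Accumulation ratio R = 1/(1 − f) ≈ 1/0.8886 ≈ 1.1254.
Single-dose peak C₀ = D/Vd = 1478/47 ≈ 31.447 mcg/mL.
Steady-state peak Cmax,ss = C₀·R ≈ 31.447 × 1.1254 ≈ 35.390 mcg/mL.
One interval later, Cmin,ss = Cmax,ss·e^(−kτ) ≈ 35.390 × 0.1114 ≈ 3.942 mcg/mL.
Trough 3.9 mcg/mL vs MEC 3 mcg/mL: adequate.

3.9 mcg/mL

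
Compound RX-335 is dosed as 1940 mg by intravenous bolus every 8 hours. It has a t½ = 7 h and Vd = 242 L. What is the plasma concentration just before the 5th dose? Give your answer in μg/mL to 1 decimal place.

f = (1/2)^(τ/t½) = (1/2)^(8/7) ≈ 0.4529.
C₀ = D/Vd = 1940/242 ≈ 8.017 μg/mL.
Before the 5th dose, 4 doses have been given. Superposition: Cmin = C₀·(f + f² + … + f^4).
≈ 8.017 × (0.4529 + 0.2051 + 0.0929 + 0.0421) ≈ 8.017 × 0.7930 ≈ 6.357 μg/mL.

6.4 μg/mL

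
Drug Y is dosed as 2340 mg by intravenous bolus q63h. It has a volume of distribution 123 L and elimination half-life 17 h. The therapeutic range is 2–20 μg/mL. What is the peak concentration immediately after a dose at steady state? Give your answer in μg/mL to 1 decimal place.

τ/t½ = 63/17 ≈ 3.7059, so fraction remaining f = (1/2)^(63/17) ≈ 0.0766.
Accumulation ratio R = 1/(1 − f) ≈ 1/0.9234 ≈ 1.0830.
Each bolus raises the concentration by D/Vd = 2340/123 ≈ 19.024 μg/mL.
Cmax,ss = C₀/(1 − f) ≈ 19.024/0.9234 ≈ 20.602 μg/mL.
Peak 20.6 μg/mL vs MTC 20 μg/mL: exceeds toxic threshold.

20.6 μg/mL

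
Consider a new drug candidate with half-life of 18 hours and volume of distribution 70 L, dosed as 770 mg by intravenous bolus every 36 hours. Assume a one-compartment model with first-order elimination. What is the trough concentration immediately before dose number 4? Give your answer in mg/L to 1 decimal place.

3.6 mg/L

f = (1/2)^(τ/t½) = (1/2)^(36/18) ≈ 0.2500.
C₀ = D/Vd = 770/70 ≈ 11.000 mg/L.
Before the 4th dose, 3 doses have been given. Superposition: Cmin = C₀·(f + f² + … + f^3).
≈ 11.000 × (0.2500 + 0.0625 + 0.0156) ≈ 11.000 × 0.3281 ≈ 3.609 mg/L.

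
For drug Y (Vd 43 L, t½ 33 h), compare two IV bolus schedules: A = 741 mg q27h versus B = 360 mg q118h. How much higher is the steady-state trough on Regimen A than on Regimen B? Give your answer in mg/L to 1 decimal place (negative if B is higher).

21.8 mg/L

Regimen A: f = (1/2)^(27/33) ≈ 0.5672; Cmin,ss = (741/43)·f/(1−f) ≈ 22.584 mg/L.
Regimen B: f = (1/2)^(118/33) ≈ 0.0839; Cmin,ss = (360/43)·f/(1−f) ≈ 0.767 mg/L.
Difference ≈ 22.584 − 0.767 ≈ 21.817 mg/L.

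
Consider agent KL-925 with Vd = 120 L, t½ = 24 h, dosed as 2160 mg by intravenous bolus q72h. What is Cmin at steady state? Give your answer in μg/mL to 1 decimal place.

2.6 μg/mL

τ = 72 h = 3 half-lives, so f = (1/2)^3 = 0.125.
Accumulation ratio R = 1/(1 − f) = 1/0.875 = 8/7.
Single-dose peak C₀ = D/Vd = 2160/120 = 18 μg/mL.
Steady-state peak Cmax,ss = C₀·R = 18 × 8/7 ≈ 20.571 μg/mL.
Steady-state trough Cmin,ss = Cmax,ss·f ≈ 20.571 × 0.125 ≈ 2.571 μg/mL.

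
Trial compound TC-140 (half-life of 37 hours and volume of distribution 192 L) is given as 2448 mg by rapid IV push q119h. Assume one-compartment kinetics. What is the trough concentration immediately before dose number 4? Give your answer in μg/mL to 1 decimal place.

1.5 μg/mL

f = (1/2)^(τ/t½) = (1/2)^(119/37) ≈ 0.1076.
C₀ = D/Vd = 2448/192 ≈ 12.750 μg/mL.
Before the 4th dose, 3 doses have been given. Superposition: Cmin = C₀·(f + f² + … + f^3).
≈ 12.750 × (0.1076 + 0.0116 + 0.0012) ≈ 12.750 × 0.1204 ≈ 1.535 μg/mL.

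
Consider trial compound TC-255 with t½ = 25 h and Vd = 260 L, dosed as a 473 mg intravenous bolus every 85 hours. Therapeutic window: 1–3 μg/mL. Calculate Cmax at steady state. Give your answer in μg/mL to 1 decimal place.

k = ln2/t½ = ln2/25 ≈ 0.027726 h⁻¹; fraction remaining f = e^(−kτ) = e^(−0.027726×85) ≈ 0.0947.
Accumulation ratio R = 1/(1 − f) ≈ 1/0.9053 ≈ 1.1046.
Each bolus raises the concentration by D/Vd = 473/260 ≈ 1.819 μg/mL.
Cmax,ss = C₀/(1 − f) ≈ 1.819/0.9053 ≈ 2.009 μg/mL.
Peak 2.0 μg/mL vs MTC 3 μg/mL: below toxic threshold.

2.0 μg/mL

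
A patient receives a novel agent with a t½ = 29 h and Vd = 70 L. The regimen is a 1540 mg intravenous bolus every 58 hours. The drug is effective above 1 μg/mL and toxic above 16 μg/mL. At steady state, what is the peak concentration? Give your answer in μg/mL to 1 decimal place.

29.3 μg/mL

τ = 58 h = 2 half-lives, so f = (1/2)^2 = 0.25.
Accumulation ratio R = 1/(1 − f) = 1/0.75 = 4/3.
Single-dose peak C₀ = D/Vd = 1540/70 = 22 μg/mL.
Steady-state peak Cmax,ss = C₀·R = 22 × 4/3 ≈ 29.333 μg/mL.
Peak 29.3 μg/mL vs MTC 16 μg/mL: exceeds toxic threshold.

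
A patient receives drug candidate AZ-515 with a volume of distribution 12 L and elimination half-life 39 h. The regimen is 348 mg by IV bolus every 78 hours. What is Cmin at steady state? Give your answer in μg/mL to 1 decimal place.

9.7 μg/mL

The dosing interval is 2 half-lives, so f = 2^(−2) = 0.25.
At steady state, R = 1/(1 − 0.25) = 4/3.
Single-dose peak C₀ = D/Vd = 348/12 = 29 μg/mL.
Steady-state peak Cmax,ss = C₀·R = 29 × 4/3 ≈ 38.667 μg/mL.
Steady-state trough Cmin,ss = Cmax,ss·f ≈ 38.667 × 0.25 ≈ 9.667 μg/mL.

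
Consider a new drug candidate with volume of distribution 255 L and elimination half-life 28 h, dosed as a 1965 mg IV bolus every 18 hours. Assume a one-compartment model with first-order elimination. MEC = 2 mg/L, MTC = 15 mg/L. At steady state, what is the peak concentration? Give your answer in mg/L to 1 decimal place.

τ/t½ = 18/28 ≈ 0.64286, so fraction remaining f = (1/2)^(18/28) ≈ 0.6404.
Accumulation ratio R = 1/(1 − f) ≈ 1/0.3596 ≈ 2.7809.
Single-dose peak C₀ = D/Vd = 1965/255 ≈ 7.706 mg/L.
Steady-state peak Cmax,ss = C₀·R ≈ 7.706 × 2.7809 ≈ 21.430 mg/L.
Peak 21.4 mg/L vs MTC 15 mg/L: exceeds toxic threshold.

21.4 mg/L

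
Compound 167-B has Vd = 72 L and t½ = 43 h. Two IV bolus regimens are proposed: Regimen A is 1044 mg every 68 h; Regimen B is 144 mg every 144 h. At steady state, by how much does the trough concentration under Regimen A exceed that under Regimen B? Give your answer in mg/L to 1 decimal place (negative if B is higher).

7.1 mg/L

Regimen A: f = (1/2)^(68/43) ≈ 0.3342; Cmin,ss = (1044/72)·f/(1−f) ≈ 7.278 mg/L.
Regimen B: f = (1/2)^(144/43) ≈ 0.0982; Cmin,ss = (144/72)·f/(1−f) ≈ 0.218 mg/L.
Difference ≈ 7.278 − 0.218 ≈ 7.060 mg/L.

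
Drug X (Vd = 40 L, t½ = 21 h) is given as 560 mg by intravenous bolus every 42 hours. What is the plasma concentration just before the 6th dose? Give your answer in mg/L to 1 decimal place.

f = (1/2)^(τ/t½) = (1/2)^(42/21) ≈ 0.2500.
C₀ = D/Vd = 560/40 ≈ 14.000 mg/L.
Before the 6th dose, 5 doses have been given. Superposition: Cmin = C₀·(f + f² + … + f^5).
≈ 14.000 × (0.2500 + 0.0625 + 0.0156 + 0.0039 + 0.0010) ≈ 14.000 × 0.3330 ≈ 4.662 mg/L.

4.7 mg/L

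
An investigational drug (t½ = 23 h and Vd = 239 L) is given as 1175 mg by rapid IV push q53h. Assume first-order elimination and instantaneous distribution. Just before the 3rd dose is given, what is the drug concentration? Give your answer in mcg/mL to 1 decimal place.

1.2 mcg/mL

f = (1/2)^(τ/t½) = (1/2)^(53/23) ≈ 0.2025.
C₀ = D/Vd = 1175/239 ≈ 4.916 mcg/mL.
Before the 3rd dose, 2 doses have been given. Superposition: Cmin = C₀·(f + f²).
≈ 4.916 × (0.2025 + 0.0410) ≈ 4.916 × 0.2435 ≈ 1.197 mcg/mL.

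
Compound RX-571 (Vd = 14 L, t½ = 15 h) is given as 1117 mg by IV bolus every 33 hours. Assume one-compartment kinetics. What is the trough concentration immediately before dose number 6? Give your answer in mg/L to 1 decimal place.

22.2 mg/L

f = (1/2)^(τ/t½) = (1/2)^(33/15) ≈ 0.2176.
C₀ = D/Vd = 1117/14 ≈ 79.786 mg/L.
Before the 6th dose, 5 doses have been given. Superposition: Cmin = C₀·(f + f² + … + f^5).
≈ 79.786 × (0.2176 + 0.0473 + 0.0103 + 0.0022 + 0.0005) ≈ 79.786 × 0.2779 ≈ 22.173 mg/L.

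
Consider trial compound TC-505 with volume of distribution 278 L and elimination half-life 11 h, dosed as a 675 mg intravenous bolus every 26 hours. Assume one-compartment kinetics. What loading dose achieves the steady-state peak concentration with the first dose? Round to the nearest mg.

838 mg

f = (1/2)^(26/11) ≈ 0.194301; accumulation ratio R = 1/(1−f) ≈ 1.24116.
Loading dose to hit Cmax,ss on first dose: D_load = D_maint·R ≈ 675 × 1.24116 ≈ 837.78 mg.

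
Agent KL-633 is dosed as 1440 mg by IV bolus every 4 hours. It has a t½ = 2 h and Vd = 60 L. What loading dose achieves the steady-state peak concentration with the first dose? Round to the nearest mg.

1920 mg

f = (1/2)^(4/2) ≈ 0.250000; accumulation ratio R = 1/(1−f) ≈ 1.33333.
Loading dose to hit Cmax,ss on first dose: D_load = D_maint·R ≈ 1440 × 1.33333 ≈ 1920.00 mg.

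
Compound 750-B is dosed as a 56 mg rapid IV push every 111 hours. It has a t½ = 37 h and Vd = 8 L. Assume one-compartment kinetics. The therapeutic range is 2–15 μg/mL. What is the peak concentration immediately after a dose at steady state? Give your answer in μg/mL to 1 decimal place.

The dosing interval is 3 half-lives, so f = 2^(−3) = 0.125.
Accumulation ratio R = 1/(1 − f) = 1/0.875 = 8/7.
Single-dose peak C₀ = D/Vd = 56/8 = 7 μg/mL.
Steady-state peak Cmax,ss = C₀·R = 7 × 8/7 ≈ 8.000 μg/mL.
Peak 8.0 μg/mL vs MTC 15 μg/mL: below toxic threshold.

8.0 μg/mL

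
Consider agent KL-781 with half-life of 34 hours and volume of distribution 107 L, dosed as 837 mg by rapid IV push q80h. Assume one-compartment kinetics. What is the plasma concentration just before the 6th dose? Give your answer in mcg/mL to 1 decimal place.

1.9 mcg/mL

f = (1/2)^(τ/t½) = (1/2)^(80/34) ≈ 0.1957.
C₀ = D/Vd = 837/107 ≈ 7.822 mcg/mL.
Before the 6th dose, 5 doses have been given. Superposition: Cmin = C₀·(f + f² + … + f^5).
≈ 7.822 × (0.1957 + 0.0383 + 0.0075 + 0.0015 + 0.0003) ≈ 7.822 × 0.2433 ≈ 1.903 mcg/mL.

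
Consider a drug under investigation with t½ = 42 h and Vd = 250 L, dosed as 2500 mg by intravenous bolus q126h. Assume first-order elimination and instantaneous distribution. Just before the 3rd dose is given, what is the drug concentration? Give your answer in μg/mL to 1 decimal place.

1.4 μg/mL

f = (1/2)^(τ/t½) = (1/2)^(126/42) ≈ 0.1250.
C₀ = D/Vd = 2500/250 ≈ 10.000 μg/mL.
Before the 3rd dose, 2 doses have been given. Superposition: Cmin = C₀·(f + f²).
≈ 10.000 × (0.1250 + 0.0156) ≈ 10.000 × 0.1406 ≈ 1.406 μg/mL.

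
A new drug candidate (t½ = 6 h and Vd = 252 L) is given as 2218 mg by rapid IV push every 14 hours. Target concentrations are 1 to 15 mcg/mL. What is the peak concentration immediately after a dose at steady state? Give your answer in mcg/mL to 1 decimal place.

11.0 mcg/mL

Over one 14-h interval, 14/6 ≈ 2.3333 half-lives elapse, leaving f ≈ 0.1984 of each dose.
Accumulation ratio R = 1/(1 − f) ≈ 1/0.8016 ≈ 1.2475.
Single-dose peak C₀ = D/Vd = 2218/252 ≈ 8.802 mcg/mL.
Cmax,ss = C₀/(1 − f) ≈ 8.802/0.8016 ≈ 10.981 mcg/mL.
Peak 11.0 mcg/mL vs MTC 15 mcg/mL: below toxic threshold.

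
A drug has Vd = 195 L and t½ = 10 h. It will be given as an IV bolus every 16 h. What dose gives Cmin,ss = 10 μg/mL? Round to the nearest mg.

3961 mg

τ/t½ = 16/10 ≈ 1.6, so f = (1/2)^(16/10) ≈ 0.329877.
Cmin,ss = (D/Vd)·f/(1−f), so D = Cmin,ss·Vd·(1−f)/f.
D = 10 × 195 × (1−f)/f ≈ 10 × 195 × 2.03143 ≈ 3961.29 mg.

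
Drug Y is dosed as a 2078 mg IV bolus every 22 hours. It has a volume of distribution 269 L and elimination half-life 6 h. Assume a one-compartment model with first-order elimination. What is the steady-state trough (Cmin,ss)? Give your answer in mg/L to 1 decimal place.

τ/t½ = 22/6 ≈ 3.6667, so fraction remaining f = (1/2)^(22/6) ≈ 0.0787.
At steady state, accumulation factor R = 1/(1 − e^(−kτ)) ≈ 1.0854.
Single-dose peak C₀ = D/Vd = 2078/269 ≈ 7.725 mg/L.
Steady-state peak Cmax,ss = C₀·R ≈ 7.725 × 1.0854 ≈ 8.385 mg/L.
One interval later, Cmin,ss = Cmax,ss·e^(−kτ) ≈ 8.385 × 0.0787 ≈ 0.660 mg/L.

0.7 mg/L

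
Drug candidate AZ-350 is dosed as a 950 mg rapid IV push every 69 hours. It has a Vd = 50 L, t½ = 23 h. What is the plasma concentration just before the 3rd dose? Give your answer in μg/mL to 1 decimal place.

f = (1/2)^(τ/t½) = (1/2)^(69/23) ≈ 0.1250.
C₀ = D/Vd = 950/50 ≈ 19.000 μg/mL.
Before the 3rd dose, 2 doses have been given. Superposition: Cmin = C₀·(f + f²).
≈ 19.000 × (0.1250 + 0.0156) ≈ 19.000 × 0.1406 ≈ 2.671 μg/mL.

2.7 μg/mL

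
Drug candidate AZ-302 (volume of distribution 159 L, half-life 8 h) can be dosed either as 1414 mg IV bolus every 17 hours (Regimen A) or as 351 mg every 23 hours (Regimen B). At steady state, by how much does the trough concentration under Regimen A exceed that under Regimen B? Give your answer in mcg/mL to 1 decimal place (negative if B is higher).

Regimen A: f = (1/2)^(17/8) ≈ 0.2293; Cmin,ss = (1414/159)·f/(1−f) ≈ 2.646 mcg/mL.
Regimen B: f = (1/2)^(23/8) ≈ 0.1363; Cmin,ss = (351/159)·f/(1−f) ≈ 0.348 mcg/mL.
Difference ≈ 2.646 − 0.348 ≈ 2.298 mcg/mL.

2.3 mcg/mL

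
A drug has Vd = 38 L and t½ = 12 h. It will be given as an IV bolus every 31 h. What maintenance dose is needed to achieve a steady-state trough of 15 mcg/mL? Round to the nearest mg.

2846 mg

τ/t½ = 31/12 ≈ 2.5833, so f = (1/2)^(31/12) ≈ 0.166855.
Cmin,ss = (D/Vd)·f/(1−f), so D = Cmin,ss·Vd·(1−f)/f.
D = 15 × 38 × (1−f)/f ≈ 15 × 38 × 4.99323 ≈ 2846.14 mg.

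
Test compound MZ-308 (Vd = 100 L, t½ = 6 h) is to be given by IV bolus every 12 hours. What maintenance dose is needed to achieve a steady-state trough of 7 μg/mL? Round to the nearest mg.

τ/t½ = 12/6 ≈ 2, so f = (1/2)^(12/6) ≈ 0.250000.
Cmin,ss = (D/Vd)·f/(1−f), so D = Cmin,ss·Vd·(1−f)/f.
D = 7 × 100 × (1−f)/f ≈ 7 × 100 × 3.00000 ≈ 2100.00 mg.

2100 mg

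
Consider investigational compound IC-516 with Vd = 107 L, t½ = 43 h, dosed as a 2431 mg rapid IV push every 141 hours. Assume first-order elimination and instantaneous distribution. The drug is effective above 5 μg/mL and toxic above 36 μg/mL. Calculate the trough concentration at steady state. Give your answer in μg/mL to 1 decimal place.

2.6 μg/mL

k = ln2/t½ = ln2/43 ≈ 0.016120 h⁻¹; fraction remaining f = e^(−kτ) = e^(−0.016120×141) ≈ 0.1030.
Each bolus raises the concentration by D/Vd = 2431/107 ≈ 22.720 μg/mL.
Steady-state trough Cmin,ss = C₀·f/(1−f) ≈ 22.720 × 0.1030/0.8970 ≈ 2.609 μg/mL.
Trough 2.6 μg/mL vs MEC 5 μg/mL: subtherapeutic.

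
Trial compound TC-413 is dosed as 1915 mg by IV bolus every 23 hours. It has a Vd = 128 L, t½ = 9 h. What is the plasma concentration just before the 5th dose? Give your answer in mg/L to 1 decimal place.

f = (1/2)^(τ/t½) = (1/2)^(23/9) ≈ 0.1701.
C₀ = D/Vd = 1915/128 ≈ 14.961 mg/L.
Before the 5th dose, 4 doses have been given. Superposition: Cmin = C₀·(f + f² + … + f^4).
≈ 14.961 × (0.1701 + 0.0289 + 0.0049 + 0.0008) ≈ 14.961 × 0.2047 ≈ 3.063 mg/L.

3.1 mg/L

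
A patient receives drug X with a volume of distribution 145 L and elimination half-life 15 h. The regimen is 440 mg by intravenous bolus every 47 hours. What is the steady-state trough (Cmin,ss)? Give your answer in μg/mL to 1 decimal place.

0.4 μg/mL

Over one 47-h interval, 47/15 ≈ 3.1333 half-lives elapse, leaving f ≈ 0.1140 of each dose.
Each bolus raises the concentration by D/Vd = 440/145 ≈ 3.034 μg/mL.
Steady-state trough Cmin,ss = C₀·f/(1−f) ≈ 3.034 × 0.1140/0.8860 ≈ 0.390 μg/mL.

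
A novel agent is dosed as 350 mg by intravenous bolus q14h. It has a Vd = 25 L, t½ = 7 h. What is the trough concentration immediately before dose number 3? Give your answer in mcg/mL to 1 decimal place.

f = (1/2)^(τ/t½) = (1/2)^(14/7) ≈ 0.2500.
C₀ = D/Vd = 350/25 ≈ 14.000 mcg/mL.
Before the 3rd dose, 2 doses have been given. Superposition: Cmin = C₀·(f + f²).
≈ 14.000 × (0.2500 + 0.0625) ≈ 14.000 × 0.3125 ≈ 4.375 mcg/mL.

4.4 mcg/mL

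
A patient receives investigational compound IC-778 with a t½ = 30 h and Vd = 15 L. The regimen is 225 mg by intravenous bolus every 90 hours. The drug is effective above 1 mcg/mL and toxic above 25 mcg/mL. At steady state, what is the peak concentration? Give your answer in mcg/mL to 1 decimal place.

τ = 90 h = 3 half-lives, so f = (1/2)^3 = 0.125.
Accumulation ratio R = 1/(1 − f) = 1/0.875 = 8/7.
Single-dose peak C₀ = D/Vd = 225/15 = 15 mcg/mL.
Steady-state peak Cmax,ss = C₀·R = 15 × 8/7 ≈ 17.143 mcg/mL.
Peak 17.1 mcg/mL vs MTC 25 mcg/mL: below toxic threshold.

17.1 mcg/mL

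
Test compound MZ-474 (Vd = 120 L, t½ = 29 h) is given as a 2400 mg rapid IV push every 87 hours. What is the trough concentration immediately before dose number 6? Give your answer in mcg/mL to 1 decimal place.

2.9 mcg/mL

f = (1/2)^(τ/t½) = (1/2)^(87/29) ≈ 0.1250.
C₀ = D/Vd = 2400/120 ≈ 20.000 mcg/mL.
Before the 6th dose, 5 doses have been given. Superposition: Cmin = C₀·(f + f² + … + f^5).
≈ 20.000 × (0.1250 + 0.0156 + 0.0020 + 0.0002 + 0.0000) ≈ 20.000 × 0.1428 ≈ 2.856 mcg/mL.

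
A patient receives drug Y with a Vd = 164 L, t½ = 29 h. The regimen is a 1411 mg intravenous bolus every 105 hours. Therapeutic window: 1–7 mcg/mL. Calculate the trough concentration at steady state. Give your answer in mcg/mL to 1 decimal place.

Over one 105-h interval, 105/29 ≈ 3.6207 half-lives elapse, leaving f ≈ 0.0813 of each dose.
Each bolus raises the concentration by D/Vd = 1411/164 ≈ 8.604 mcg/mL.
Steady-state trough Cmin,ss = C₀·f/(1−f) ≈ 8.604 × 0.0813/0.9187 ≈ 0.761 mcg/mL.
Trough 0.8 mcg/mL vs MEC 1 mcg/mL: subtherapeutic.

0.8 mcg/mL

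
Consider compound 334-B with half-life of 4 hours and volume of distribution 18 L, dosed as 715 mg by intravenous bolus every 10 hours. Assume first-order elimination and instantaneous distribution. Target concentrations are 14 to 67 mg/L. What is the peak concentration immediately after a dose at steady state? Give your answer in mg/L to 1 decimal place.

48.3 mg/L

τ/t½ = 10/4 ≈ 2.5, so fraction remaining f = (1/2)^(10/4) ≈ 0.1768.
Accumulation ratio R = 1/(1 − f) ≈ 1/0.8232 ≈ 1.2148.
Each bolus raises the concentration by D/Vd = 715/18 ≈ 39.722 mg/L.
Steady-state peak Cmax,ss = C₀·R ≈ 39.722 × 1.2148 ≈ 48.254 mg/L.
Peak 48.3 mg/L vs MTC 67 mg/L: below toxic threshold.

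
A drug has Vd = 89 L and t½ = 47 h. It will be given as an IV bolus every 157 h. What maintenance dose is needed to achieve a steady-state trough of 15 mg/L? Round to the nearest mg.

τ/t½ = 157/47 ≈ 3.3404, so f = (1/2)^(157/47) ≈ 0.098726.
Cmin,ss = (D/Vd)·f/(1−f), so D = Cmin,ss·Vd·(1−f)/f.
D = 15 × 89 × (1−f)/f ≈ 15 × 89 × 9.12904 ≈ 12187.27 mg.

12187 mg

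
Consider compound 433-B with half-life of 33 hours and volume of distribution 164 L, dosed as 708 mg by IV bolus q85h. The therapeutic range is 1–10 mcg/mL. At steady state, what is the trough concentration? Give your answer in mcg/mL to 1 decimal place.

0.9 mcg/mL

Over one 85-h interval, 85/33 ≈ 2.5758 half-lives elapse, leaving f ≈ 0.1677 of each dose.
Accumulation ratio R = 1/(1 − f) ≈ 1/0.8323 ≈ 1.2015.
Single-dose peak C₀ = D/Vd = 708/164 ≈ 4.317 mcg/mL.
Cmax,ss = C₀/(1 − f) ≈ 4.317/0.8323 ≈ 5.187 mcg/mL.
Steady-state trough Cmin,ss = Cmax,ss·f ≈ 5.187 × 0.1677 ≈ 0.870 mcg/mL.
Trough 0.9 mcg/mL vs MEC 1 mcg/mL: subtherapeutic.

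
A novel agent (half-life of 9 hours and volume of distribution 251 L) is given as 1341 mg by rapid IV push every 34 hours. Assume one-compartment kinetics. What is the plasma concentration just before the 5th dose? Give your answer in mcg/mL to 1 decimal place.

f = (1/2)^(τ/t½) = (1/2)^(34/9) ≈ 0.0729.
C₀ = D/Vd = 1341/251 ≈ 5.343 mcg/mL.
Before the 5th dose, 4 doses have been given. Superposition: Cmin = C₀·(f + f² + … + f^4).
≈ 5.343 × (0.0729 + 0.0053 + 0.0004 + 0.0000) ≈ 5.343 × 0.0786 ≈ 0.420 mcg/mL.

0.4 mcg/mL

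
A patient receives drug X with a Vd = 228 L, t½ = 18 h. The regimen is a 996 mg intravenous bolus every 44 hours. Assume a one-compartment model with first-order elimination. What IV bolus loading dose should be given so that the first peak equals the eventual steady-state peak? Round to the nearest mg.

1220 mg

f = (1/2)^(44/18) ≈ 0.183717; accumulation ratio R = 1/(1−f) ≈ 1.22507.
Loading dose to hit Cmax,ss on first dose: D_load = D_maint·R ≈ 996 × 1.22507 ≈ 1220.17 mg.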